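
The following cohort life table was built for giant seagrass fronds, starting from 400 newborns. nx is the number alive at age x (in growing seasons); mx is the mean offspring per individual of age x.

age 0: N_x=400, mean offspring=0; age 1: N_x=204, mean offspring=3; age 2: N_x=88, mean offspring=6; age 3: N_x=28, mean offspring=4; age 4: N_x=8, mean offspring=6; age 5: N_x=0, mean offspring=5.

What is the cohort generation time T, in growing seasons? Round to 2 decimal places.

1.69

lx = nx/n0 = nx/400: 1, 0.51, 0.22, 0.07, 0.02, 0
lx·mx: 0, 1.53, 1.32, 0.28, 0.12, 0 → R0 = 3.25
x·lx·mx: 0, 1.53, 2.64, 0.84, 0.48, 0 → Σ = 5.49
T = 5.49 / 3.25 = 1.689231… → 1.69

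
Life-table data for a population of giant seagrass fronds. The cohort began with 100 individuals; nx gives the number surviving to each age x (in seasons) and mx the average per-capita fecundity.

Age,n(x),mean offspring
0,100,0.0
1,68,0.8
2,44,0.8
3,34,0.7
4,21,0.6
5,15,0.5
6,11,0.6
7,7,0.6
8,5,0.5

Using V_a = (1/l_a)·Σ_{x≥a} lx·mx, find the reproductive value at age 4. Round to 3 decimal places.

lx = nx/n0 = nx/100: 1, 0.68, 0.44, 0.34, 0.21, 0.15, 0.11, 0.07, 0.05
lx·mx for x ≥ 4: 0.126, 0.075, 0.066, 0.042, 0.025 → sum = 0.334
V_4 = 0.334 / l_4 = 0.334 / 0.21 = 1.590476… → 1.590

1.590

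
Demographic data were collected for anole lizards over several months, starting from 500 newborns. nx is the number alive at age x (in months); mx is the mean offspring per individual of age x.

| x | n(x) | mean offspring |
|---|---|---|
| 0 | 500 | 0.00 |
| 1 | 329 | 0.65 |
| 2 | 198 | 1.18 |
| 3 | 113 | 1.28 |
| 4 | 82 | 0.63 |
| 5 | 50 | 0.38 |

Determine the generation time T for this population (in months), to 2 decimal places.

2.14

lx = nx/n0 = nx/500: 1, 0.658, 0.396, 0.226, 0.164, 0.1
lx·mx: 0, 0.4277, 0.46728, 0.28928, 0.10332, 0.038 → R0 = 1.32558
x·lx·mx: 0, 0.4277, 0.93456, 0.86784, 0.41328, 0.19 → Σ = 2.83338
T = 2.83338 / 1.32558 = 2.137464… → 2.14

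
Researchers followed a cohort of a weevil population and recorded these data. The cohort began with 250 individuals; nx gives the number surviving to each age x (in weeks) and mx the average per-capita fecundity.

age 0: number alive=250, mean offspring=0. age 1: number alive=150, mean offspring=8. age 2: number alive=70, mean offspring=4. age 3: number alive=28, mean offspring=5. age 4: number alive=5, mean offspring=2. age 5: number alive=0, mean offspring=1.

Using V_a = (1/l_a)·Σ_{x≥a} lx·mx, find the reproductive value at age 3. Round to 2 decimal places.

5.36

lx = nx/n0 = nx/250: 1, 0.6, 0.28, 0.112, 0.02, 0
lx·mx for x ≥ 3: 0.56, 0.04, 0 → sum = 0.6
V_3 = 0.6 / l_3 = 0.6 / 0.112 = 5.357143… → 5.36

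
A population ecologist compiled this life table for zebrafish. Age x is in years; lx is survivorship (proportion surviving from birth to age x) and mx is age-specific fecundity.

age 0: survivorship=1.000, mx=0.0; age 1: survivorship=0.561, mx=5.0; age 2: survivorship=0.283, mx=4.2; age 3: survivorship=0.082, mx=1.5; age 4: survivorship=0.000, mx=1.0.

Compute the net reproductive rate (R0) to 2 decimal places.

4.12

lx·mx by age: 0, 2.805, 1.1886, 0.123, 0
R0 = Σ lx·mx = 4.1166 → 4.12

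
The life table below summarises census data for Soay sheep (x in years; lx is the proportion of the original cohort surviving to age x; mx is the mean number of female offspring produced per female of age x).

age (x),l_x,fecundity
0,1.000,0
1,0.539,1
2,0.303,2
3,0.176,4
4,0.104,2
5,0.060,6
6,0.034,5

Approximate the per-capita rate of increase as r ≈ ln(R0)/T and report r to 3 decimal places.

R0 = Σ lx·mx = 0 + 0.539 + 0.606 + 0.704 + 0.208 + 0.36 + 0.17 = 2.587
Σ x·lx·mx = 7.515; T = 7.515/2.587 = 2.90491…
r ≈ ln(R0)/T = ln(2.587)/2.90491… = 0.3272… → 0.327

0.327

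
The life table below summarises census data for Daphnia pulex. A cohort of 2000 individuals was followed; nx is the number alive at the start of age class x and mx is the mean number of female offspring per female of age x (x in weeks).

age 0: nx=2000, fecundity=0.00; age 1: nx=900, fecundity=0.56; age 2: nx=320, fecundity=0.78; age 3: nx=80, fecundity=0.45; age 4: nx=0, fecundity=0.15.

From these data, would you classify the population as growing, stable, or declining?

lx = nx/n0 = nx/2000: 1, 0.45, 0.16, 0.04, 0
R0 = Σ lx·mx = 0 + 0.252 + 0.1248 + 0.018 + 0 = 0.3948
R0 < 1, so the population is declining.

declining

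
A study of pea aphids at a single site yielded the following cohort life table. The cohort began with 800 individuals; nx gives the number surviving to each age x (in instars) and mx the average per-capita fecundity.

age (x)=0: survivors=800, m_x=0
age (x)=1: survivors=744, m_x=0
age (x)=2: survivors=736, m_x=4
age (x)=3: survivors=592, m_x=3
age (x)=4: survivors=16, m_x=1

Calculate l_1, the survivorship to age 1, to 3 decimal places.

l_1 = n_1/n_0 = 744/800 = 0.93 → 0.930

0.930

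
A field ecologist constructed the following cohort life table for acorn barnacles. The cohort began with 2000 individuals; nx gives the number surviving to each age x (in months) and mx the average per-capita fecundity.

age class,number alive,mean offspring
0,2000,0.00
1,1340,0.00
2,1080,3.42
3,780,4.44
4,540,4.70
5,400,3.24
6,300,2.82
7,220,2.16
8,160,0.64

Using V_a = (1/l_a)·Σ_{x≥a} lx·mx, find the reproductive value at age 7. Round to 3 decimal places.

lx = nx/n0 = nx/2000: 1, 0.67, 0.54, 0.39, 0.27, 0.2, 0.15, 0.11, 0.08
lx·mx for x ≥ 7: 0.2376, 0.0512 → sum = 0.2888
V_7 = 0.2888 / l_7 = 0.2888 / 0.11 = 2.625455… → 2.625

2.625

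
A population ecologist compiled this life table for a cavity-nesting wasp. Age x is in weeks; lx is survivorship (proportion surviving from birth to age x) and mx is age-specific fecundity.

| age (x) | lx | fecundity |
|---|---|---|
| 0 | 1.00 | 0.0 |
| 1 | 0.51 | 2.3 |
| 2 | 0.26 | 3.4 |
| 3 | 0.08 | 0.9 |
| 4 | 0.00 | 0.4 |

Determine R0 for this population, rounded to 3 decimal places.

2.129

lx·mx by age: 0, 1.173, 0.884, 0.072, 0
R0 = Σ lx·mx = 2.129 → 2.129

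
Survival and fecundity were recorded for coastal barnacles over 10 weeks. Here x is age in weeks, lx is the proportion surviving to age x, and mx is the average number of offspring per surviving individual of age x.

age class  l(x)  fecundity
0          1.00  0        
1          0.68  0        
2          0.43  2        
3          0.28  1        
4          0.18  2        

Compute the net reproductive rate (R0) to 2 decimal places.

lx·mx by age: 0, 0, 0.86, 0.28, 0.36
R0 = Σ lx·mx = 1.5 → 1.50

1.50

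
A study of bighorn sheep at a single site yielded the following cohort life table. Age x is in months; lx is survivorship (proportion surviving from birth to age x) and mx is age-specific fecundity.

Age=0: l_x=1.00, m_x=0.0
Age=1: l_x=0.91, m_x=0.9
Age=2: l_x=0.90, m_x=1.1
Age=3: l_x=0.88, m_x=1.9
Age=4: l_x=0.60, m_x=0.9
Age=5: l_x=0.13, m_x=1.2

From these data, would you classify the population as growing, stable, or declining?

R0 = Σ lx·mx = 0 + 0.819 + 0.99 + 1.672 + 0.54 + 0.156 = 4.177
R0 > 1, so the population is growing.

growing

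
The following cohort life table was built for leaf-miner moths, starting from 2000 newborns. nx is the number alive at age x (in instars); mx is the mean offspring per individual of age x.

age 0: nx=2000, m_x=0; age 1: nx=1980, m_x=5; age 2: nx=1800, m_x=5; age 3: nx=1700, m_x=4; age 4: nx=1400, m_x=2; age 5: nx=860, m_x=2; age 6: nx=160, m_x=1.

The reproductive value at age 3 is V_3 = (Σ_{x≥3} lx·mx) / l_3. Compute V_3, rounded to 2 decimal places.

lx = nx/n0 = nx/2000: 1, 0.99, 0.9, 0.85, 0.7, 0.43, 0.08
lx·mx for x ≥ 3: 3.4, 1.4, 0.86, 0.08 → sum = 5.74
V_3 = 5.74 / l_3 = 5.74 / 0.85 = 6.752941… → 6.75

6.75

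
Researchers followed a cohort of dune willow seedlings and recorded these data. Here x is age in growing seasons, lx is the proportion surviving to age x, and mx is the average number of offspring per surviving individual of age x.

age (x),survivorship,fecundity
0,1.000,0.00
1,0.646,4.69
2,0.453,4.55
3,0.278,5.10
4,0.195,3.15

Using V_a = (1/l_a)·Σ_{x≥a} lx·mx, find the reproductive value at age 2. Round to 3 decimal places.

lx·mx for x ≥ 2: 2.06115, 1.4178, 0.61425 → sum = 4.0932
V_2 = 4.0932 / l_2 = 4.0932 / 0.453 = 9.035762… → 9.036

9.036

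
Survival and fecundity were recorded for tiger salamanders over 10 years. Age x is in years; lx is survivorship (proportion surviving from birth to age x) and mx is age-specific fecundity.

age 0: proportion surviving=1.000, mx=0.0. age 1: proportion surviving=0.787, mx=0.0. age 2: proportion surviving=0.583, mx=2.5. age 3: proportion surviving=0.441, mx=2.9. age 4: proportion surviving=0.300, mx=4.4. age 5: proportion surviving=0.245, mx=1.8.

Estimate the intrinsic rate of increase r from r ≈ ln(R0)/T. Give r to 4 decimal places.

0.4750

R0 = Σ lx·mx = 0 + 0 + 1.4575 + 1.2789 + 1.32 + 0.441 = 4.4974
Σ x·lx·mx = 14.2367; T = 14.2367/4.4974 = 3.16554…
r ≈ ln(R0)/T = ln(4.4974)/3.16554… = 0.474958… → 0.4750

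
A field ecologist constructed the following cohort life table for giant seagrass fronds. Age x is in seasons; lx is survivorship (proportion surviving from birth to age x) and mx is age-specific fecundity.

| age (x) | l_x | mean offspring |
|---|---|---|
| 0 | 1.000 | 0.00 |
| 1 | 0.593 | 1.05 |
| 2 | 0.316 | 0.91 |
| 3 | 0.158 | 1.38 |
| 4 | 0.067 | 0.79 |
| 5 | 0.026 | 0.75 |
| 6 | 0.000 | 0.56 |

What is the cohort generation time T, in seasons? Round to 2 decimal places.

1.80

lx·mx: 0, 0.62265, 0.28756, 0.21804, 0.05293, 0.0195, 0 → R0 = 1.20068
x·lx·mx: 0, 0.62265, 0.57512, 0.65412, 0.21172, 0.0975, 0 → Σ = 2.16111
T = 2.16111 / 1.20068 = 1.799905… → 1.80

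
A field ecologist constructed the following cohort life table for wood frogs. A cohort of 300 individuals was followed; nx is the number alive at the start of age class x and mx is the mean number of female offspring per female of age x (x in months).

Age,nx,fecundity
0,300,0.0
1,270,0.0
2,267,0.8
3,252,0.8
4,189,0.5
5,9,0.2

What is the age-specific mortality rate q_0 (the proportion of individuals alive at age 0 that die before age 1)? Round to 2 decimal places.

lx = nx/n0 = nx/300: 1, 0.9, 0.89, 0.84, 0.63, 0.03
q_0 = (l_0 − l_1) / l_0 = (1 − 0.9) / 1
     = 0.1 / 1 = 0.1 → 0.10

0.10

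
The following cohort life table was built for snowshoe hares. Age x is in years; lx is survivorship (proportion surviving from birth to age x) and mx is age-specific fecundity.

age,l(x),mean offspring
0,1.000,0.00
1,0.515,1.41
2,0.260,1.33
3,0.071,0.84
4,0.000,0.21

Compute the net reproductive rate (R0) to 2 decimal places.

lx·mx by age: 0, 0.72615, 0.3458, 0.05964, 0
R0 = Σ lx·mx = 1.13159 → 1.13

1.13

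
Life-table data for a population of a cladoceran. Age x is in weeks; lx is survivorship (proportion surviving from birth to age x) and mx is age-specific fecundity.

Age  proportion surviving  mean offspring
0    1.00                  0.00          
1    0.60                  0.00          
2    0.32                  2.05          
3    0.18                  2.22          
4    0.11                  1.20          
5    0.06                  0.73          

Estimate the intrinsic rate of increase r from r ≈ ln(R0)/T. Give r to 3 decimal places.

0.079

R0 = Σ lx·mx = 0 + 0 + 0.656 + 0.3996 + 0.132 + 0.0438 = 1.2314
Σ x·lx·mx = 3.2578; T = 3.2578/1.2314 = 2.64561…
r ≈ ln(R0)/T = ln(1.2314)/2.64561… = 0.07868… → 0.079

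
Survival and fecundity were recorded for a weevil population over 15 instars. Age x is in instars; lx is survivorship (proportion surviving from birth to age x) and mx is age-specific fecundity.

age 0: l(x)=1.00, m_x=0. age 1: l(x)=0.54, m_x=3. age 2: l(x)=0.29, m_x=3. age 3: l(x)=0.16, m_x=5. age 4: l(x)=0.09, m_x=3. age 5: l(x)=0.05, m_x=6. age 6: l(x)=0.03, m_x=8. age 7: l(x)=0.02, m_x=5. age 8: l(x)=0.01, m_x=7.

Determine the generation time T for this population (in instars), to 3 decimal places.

2.585

lx·mx: 0, 1.62, 0.87, 0.8, 0.27, 0.3, 0.24, 0.1, 0.07 → R0 = 4.27
x·lx·mx: 0, 1.62, 1.74, 2.4, 1.08, 1.5, 1.44, 0.7, 0.56 → Σ = 11.04
T = 11.04 / 4.27 = 2.58548… → 2.585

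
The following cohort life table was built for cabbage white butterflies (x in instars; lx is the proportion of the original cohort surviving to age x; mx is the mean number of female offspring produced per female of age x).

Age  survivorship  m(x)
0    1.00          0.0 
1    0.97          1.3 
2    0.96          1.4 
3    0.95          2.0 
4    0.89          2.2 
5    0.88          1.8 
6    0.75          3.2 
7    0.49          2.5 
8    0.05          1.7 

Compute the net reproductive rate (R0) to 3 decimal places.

11.757

lx·mx by age: 0, 1.261, 1.344, 1.9, 1.958, 1.584, 2.4, 1.225, 0.085
R0 = Σ lx·mx = 11.757 → 11.757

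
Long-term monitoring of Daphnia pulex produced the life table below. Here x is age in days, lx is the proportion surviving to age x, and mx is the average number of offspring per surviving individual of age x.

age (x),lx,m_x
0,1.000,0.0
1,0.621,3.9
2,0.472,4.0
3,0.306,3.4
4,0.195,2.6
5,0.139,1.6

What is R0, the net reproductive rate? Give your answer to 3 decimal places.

lx·mx by age: 0, 2.4219, 1.888, 1.0404, 0.507, 0.2224
R0 = Σ lx·mx = 6.0797 → 6.080

6.080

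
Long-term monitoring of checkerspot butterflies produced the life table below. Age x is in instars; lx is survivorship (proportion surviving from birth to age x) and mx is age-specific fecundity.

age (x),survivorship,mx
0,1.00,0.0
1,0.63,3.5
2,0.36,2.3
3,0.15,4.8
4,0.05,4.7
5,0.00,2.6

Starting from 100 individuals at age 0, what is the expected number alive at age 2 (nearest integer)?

36

Expected survivors = N0 · l_2 = 100 × 0.36 = 36 → 36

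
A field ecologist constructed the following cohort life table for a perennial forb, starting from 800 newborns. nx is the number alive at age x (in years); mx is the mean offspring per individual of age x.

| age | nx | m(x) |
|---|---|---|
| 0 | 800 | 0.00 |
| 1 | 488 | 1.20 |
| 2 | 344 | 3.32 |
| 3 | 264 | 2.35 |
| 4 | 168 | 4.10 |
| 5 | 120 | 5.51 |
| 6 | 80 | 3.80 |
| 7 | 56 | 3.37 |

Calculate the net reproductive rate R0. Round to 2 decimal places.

5.24

lx = nx/n0 = nx/800: 1, 0.61, 0.43, 0.33, 0.21, 0.15, 0.1, 0.07
lx·mx by age: 0, 0.732, 1.4276, 0.7755, 0.861, 0.8265, 0.38, 0.2359
R0 = Σ lx·mx = 5.2385 → 5.24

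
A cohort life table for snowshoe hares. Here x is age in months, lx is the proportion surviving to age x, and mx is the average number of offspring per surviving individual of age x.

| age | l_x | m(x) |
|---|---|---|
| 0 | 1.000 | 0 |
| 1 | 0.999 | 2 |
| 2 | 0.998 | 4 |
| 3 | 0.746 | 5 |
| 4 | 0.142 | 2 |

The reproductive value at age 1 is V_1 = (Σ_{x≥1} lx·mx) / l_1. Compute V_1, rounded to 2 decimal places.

10.01

lx·mx for x ≥ 1: 1.998, 3.992, 3.73, 0.284 → sum = 10.004
V_1 = 10.004 / l_1 = 10.004 / 0.999 = 10.014014… → 10.01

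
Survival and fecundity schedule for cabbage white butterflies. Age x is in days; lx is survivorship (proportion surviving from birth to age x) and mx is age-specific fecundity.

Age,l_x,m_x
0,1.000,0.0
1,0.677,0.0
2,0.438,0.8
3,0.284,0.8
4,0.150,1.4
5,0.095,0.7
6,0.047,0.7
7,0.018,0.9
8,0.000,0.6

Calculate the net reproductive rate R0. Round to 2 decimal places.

0.90

lx·mx by age: 0, 0, 0.3504, 0.2272, 0.21, 0.0665, 0.0329, 0.0162, 0
R0 = Σ lx·mx = 0.9032 → 0.90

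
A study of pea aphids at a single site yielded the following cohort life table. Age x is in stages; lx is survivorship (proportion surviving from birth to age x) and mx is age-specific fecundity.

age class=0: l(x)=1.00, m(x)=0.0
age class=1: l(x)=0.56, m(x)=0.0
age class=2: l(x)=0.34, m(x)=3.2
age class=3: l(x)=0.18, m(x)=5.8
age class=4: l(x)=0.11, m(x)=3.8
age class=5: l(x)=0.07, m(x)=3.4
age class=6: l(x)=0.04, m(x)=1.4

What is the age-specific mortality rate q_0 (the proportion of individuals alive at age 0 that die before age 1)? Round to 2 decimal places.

0.44

q_0 = (l_0 − l_1) / l_0 = (1 − 0.56) / 1
     = 0.44 / 1 = 0.44 → 0.44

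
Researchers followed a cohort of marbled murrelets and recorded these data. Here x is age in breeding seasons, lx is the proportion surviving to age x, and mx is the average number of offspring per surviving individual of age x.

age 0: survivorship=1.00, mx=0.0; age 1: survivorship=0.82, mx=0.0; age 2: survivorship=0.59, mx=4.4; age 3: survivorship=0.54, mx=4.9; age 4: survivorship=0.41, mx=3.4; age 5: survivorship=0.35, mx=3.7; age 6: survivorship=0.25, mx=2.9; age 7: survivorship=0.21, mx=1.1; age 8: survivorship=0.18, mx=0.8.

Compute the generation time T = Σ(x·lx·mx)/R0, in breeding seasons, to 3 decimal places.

lx·mx: 0, 0, 2.596, 2.646, 1.394, 1.295, 0.725, 0.231, 0.144 → R0 = 9.031
x·lx·mx: 0, 0, 5.192, 7.938, 5.576, 6.475, 4.35, 1.617, 1.152 → Σ = 32.3
T = 32.3 / 9.031 = 3.57657… → 3.577

3.577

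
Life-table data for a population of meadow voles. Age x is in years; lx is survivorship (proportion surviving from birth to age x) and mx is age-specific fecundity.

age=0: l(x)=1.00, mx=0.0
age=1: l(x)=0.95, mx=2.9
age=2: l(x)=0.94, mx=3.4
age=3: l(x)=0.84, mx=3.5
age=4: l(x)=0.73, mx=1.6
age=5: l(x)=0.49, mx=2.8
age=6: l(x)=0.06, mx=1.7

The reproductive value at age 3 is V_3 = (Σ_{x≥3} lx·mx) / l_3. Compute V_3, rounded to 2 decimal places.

6.65

lx·mx for x ≥ 3: 2.94, 1.168, 1.372, 0.102 → sum = 5.582
V_3 = 5.582 / l_3 = 5.582 / 0.84 = 6.645238… → 6.65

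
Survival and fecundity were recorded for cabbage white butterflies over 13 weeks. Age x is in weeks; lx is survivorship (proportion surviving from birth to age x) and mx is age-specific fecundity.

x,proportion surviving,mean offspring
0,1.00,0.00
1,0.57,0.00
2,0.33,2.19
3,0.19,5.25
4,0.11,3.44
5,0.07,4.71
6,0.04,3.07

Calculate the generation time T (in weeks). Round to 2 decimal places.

lx·mx: 0, 0, 0.7227, 0.9975, 0.3784, 0.3297, 0.1228 → R0 = 2.5511
x·lx·mx: 0, 0, 1.4454, 2.9925, 1.5136, 1.6485, 0.7368 → Σ = 8.3368
T = 8.3368 / 2.5511 = 3.267924… → 3.27

3.27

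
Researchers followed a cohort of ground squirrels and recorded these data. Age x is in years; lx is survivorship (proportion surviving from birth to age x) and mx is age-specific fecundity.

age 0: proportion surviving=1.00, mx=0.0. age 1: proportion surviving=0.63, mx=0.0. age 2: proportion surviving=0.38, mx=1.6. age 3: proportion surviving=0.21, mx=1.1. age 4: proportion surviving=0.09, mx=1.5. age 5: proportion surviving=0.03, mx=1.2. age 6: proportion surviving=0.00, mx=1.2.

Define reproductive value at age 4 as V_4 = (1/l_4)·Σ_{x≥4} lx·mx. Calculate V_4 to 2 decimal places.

1.90

lx·mx for x ≥ 4: 0.135, 0.036, 0 → sum = 0.171
V_4 = 0.171 / l_4 = 0.171 / 0.09 = 1.9 → 1.90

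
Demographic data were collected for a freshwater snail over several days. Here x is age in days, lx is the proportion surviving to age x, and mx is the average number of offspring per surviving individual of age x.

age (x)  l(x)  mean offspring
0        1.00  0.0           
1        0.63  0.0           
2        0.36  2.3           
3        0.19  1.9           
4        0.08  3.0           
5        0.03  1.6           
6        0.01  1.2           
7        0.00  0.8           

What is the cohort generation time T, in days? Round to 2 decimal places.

lx·mx: 0, 0, 0.828, 0.361, 0.24, 0.048, 0.012, 0 → R0 = 1.489
x·lx·mx: 0, 0, 1.656, 1.083, 0.96, 0.24, 0.072, 0 → Σ = 4.011
T = 4.011 / 1.489 = 2.693754… → 2.69

2.69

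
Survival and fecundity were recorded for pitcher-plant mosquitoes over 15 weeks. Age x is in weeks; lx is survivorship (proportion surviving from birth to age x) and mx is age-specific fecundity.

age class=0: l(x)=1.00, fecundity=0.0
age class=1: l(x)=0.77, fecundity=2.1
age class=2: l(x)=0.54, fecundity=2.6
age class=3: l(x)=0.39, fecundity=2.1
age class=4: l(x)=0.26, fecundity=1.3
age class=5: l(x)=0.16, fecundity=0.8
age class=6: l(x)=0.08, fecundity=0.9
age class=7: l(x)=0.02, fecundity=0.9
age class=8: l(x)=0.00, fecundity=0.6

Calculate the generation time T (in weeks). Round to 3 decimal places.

2.146

lx·mx: 0, 1.617, 1.404, 0.819, 0.338, 0.128, 0.072, 0.018, 0 → R0 = 4.396
x·lx·mx: 0, 1.617, 2.808, 2.457, 1.352, 0.64, 0.432, 0.126, 0 → Σ = 9.432
T = 9.432 / 4.396 = 2.145587… → 2.146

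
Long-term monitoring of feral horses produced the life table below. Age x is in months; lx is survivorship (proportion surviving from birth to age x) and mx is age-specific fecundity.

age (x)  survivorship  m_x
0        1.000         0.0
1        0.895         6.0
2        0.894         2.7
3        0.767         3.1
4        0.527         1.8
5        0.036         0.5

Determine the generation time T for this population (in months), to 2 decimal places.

1.91

lx·mx: 0, 5.37, 2.4138, 2.3777, 0.9486, 0.018 → R0 = 11.1281
x·lx·mx: 0, 5.37, 4.8276, 7.1331, 3.7944, 0.09 → Σ = 21.2151
T = 21.2151 / 11.1281 = 1.906444… → 1.91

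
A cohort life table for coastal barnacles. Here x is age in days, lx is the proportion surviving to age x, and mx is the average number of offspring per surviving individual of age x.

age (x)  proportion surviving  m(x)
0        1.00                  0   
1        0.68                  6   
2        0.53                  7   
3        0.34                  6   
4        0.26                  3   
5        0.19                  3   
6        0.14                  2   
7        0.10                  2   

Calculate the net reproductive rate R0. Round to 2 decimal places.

11.66

lx·mx by age: 0, 4.08, 3.71, 2.04, 0.78, 0.57, 0.28, 0.2
R0 = Σ lx·mx = 11.66 → 11.66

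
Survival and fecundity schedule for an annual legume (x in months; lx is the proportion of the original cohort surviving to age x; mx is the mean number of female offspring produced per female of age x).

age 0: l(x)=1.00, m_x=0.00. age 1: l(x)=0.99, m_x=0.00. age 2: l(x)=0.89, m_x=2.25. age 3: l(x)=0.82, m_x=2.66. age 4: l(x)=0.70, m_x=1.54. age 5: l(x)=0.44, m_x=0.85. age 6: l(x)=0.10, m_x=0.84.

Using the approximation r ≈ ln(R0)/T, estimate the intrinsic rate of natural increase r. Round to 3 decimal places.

R0 = Σ lx·mx = 0 + 0 + 2.0025 + 2.1812 + 1.078 + 0.374 + 0.084 = 5.7197
Σ x·lx·mx = 17.2346; T = 17.2346/5.7197 = 3.0132…
r ≈ ln(R0)/T = ln(5.7197)/3.0132… = 0.57876… → 0.579

0.579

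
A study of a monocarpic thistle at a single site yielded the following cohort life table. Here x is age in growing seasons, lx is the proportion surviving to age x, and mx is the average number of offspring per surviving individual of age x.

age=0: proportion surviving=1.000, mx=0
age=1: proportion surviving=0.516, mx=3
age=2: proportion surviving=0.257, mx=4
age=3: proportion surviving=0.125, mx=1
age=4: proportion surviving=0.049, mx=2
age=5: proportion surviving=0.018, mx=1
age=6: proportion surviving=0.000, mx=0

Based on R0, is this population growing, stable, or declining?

growing

R0 = Σ lx·mx = 0 + 1.548 + 1.028 + 0.125 + 0.098 + 0.018 + 0 = 2.817
R0 > 1, so the population is growing.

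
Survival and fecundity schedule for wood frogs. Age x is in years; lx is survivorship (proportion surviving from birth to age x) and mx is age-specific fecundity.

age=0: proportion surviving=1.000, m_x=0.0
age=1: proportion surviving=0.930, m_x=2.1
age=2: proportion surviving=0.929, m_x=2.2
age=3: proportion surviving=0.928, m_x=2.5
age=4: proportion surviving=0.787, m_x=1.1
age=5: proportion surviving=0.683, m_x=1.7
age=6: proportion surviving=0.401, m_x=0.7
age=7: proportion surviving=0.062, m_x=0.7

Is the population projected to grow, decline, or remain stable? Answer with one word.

growing

R0 = Σ lx·mx = 0 + 1.953 + 2.0438 + 2.32 + 0.8657 + 1.1611 + 0.2807 + 0.0434 = 8.6677
R0 > 1, so the population is growing.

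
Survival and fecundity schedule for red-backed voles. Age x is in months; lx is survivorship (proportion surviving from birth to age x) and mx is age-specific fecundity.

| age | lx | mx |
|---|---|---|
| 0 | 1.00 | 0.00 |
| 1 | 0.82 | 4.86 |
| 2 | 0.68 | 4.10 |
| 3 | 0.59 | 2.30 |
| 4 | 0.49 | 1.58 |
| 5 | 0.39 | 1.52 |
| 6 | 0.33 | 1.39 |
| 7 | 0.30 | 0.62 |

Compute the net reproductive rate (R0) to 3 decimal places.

lx·mx by age: 0, 3.9852, 2.788, 1.357, 0.7742, 0.5928, 0.4587, 0.186
R0 = Σ lx·mx = 10.1419 → 10.142

10.142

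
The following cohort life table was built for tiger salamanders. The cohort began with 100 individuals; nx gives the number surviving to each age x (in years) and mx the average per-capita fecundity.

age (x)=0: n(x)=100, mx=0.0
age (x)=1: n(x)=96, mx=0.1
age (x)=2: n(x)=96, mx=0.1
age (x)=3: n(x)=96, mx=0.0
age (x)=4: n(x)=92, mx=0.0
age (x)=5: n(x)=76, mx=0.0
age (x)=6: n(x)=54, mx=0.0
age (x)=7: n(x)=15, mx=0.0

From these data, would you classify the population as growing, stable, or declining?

lx = nx/n0 = nx/100: 1, 0.96, 0.96, 0.96, 0.92, 0.76, 0.54, 0.15
R0 = Σ lx·mx = 0 + 0.096 + 0.096 + 0 + 0 + 0 + 0 + 0 = 0.192
R0 < 1, so the population is declining.

declining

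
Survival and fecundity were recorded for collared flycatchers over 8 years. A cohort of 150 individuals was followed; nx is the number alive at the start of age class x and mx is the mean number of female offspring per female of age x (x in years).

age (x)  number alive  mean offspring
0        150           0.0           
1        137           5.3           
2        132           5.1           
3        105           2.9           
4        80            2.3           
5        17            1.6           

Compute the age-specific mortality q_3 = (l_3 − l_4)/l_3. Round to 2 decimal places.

0.24

lx = nx/n0 = nx/150: 1, 0.91333…, 0.88, 0.7, 0.53333…, 0.11333…
q_3 = (l_3 − l_4) / l_3 = (0.7 − 0.533333…) / 0.7
     = 0.166667… / 0.7 = 0.238095… → 0.24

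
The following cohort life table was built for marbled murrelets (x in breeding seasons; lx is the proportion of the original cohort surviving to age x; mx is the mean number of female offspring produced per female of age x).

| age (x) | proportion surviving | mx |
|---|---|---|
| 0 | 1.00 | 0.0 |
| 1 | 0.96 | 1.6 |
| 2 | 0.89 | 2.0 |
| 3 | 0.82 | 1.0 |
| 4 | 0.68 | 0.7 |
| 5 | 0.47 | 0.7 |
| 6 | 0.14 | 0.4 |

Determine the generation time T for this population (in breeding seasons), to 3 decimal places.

lx·mx: 0, 1.536, 1.78, 0.82, 0.476, 0.329, 0.056 → R0 = 4.997
x·lx·mx: 0, 1.536, 3.56, 2.46, 1.904, 1.645, 0.336 → Σ = 11.441
T = 11.441 / 4.997 = 2.289574… → 2.290

2.290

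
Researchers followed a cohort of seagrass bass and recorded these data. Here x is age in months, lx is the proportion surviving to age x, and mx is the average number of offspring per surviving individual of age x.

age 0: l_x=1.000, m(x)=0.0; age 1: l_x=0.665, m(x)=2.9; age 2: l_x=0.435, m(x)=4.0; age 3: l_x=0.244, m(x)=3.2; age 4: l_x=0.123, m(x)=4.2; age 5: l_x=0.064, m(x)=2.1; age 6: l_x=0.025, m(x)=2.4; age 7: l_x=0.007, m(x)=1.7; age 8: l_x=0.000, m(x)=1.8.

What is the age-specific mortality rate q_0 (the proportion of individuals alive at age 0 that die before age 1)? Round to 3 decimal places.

0.335

q_0 = (l_0 − l_1) / l_0 = (1 − 0.665) / 1
     = 0.335 / 1 = 0.335 → 0.335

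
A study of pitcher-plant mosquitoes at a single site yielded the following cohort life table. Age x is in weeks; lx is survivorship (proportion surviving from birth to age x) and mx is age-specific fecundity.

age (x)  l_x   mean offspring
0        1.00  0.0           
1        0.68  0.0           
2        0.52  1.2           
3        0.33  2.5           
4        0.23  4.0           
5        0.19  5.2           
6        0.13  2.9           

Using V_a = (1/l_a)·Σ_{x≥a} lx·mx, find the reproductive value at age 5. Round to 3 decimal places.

7.184

lx·mx for x ≥ 5: 0.988, 0.377 → sum = 1.365
V_5 = 1.365 / l_5 = 1.365 / 0.19 = 7.184211… → 7.184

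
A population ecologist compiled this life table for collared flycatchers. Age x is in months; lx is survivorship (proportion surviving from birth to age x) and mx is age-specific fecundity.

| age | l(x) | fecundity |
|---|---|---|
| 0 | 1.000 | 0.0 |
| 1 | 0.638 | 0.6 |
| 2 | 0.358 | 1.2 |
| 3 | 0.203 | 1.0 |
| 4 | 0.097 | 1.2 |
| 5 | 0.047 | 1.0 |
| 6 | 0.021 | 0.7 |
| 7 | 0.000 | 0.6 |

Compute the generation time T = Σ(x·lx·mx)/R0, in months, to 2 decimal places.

2.21

lx·mx: 0, 0.3828, 0.4296, 0.203, 0.1164, 0.047, 0.0147, 0 → R0 = 1.1935
x·lx·mx: 0, 0.3828, 0.8592, 0.609, 0.4656, 0.235, 0.0882, 0 → Σ = 2.6398
T = 2.6398 / 1.1935 = 2.211814… → 2.21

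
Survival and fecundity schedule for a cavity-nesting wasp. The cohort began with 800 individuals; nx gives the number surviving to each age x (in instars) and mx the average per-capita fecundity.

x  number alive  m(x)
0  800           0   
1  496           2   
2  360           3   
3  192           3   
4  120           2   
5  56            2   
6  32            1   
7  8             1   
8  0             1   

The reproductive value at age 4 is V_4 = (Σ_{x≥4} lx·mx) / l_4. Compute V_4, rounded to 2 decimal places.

3.27

lx = nx/n0 = nx/800: 1, 0.62, 0.45, 0.24, 0.15, 0.07, 0.04, 0.01, 0
lx·mx for x ≥ 4: 0.3, 0.14, 0.04, 0.01, 0 → sum = 0.49
V_4 = 0.49 / l_4 = 0.49 / 0.15 = 3.266667… → 3.27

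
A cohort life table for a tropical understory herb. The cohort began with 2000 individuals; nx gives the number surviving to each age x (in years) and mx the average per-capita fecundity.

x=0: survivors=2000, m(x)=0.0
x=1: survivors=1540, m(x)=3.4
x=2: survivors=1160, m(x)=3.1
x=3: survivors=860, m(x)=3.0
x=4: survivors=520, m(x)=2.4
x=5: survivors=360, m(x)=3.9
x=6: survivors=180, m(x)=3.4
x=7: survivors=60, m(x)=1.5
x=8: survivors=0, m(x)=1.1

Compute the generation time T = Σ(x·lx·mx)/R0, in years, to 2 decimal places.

lx = nx/n0 = nx/2000: 1, 0.77, 0.58, 0.43, 0.26, 0.18, 0.09, 0.03, 0
lx·mx: 0, 2.618, 1.798, 1.29, 0.624, 0.702, 0.306, 0.045, 0 → R0 = 7.383
x·lx·mx: 0, 2.618, 3.596, 3.87, 2.496, 3.51, 1.836, 0.315, 0 → Σ = 18.241
T = 18.241 / 7.383 = 2.470676… → 2.47

2.47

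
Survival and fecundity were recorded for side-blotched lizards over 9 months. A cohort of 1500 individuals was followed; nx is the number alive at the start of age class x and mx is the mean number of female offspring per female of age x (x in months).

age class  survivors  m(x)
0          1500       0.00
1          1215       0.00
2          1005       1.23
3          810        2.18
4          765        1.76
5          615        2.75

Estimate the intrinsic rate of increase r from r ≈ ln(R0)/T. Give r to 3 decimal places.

0.389

lx = nx/n0 = nx/1500: 1, 0.81, 0.67, 0.54, 0.51, 0.41
R0 = Σ lx·mx = 0 + 0 + 0.8241 + 1.1772 + 0.8976 + 1.1275 = 4.0264
Σ x·lx·mx = 14.4077; T = 14.4077/4.0264 = 3.57831…
r ≈ ln(R0)/T = ln(4.0264)/3.57831… = 0.38925… → 0.389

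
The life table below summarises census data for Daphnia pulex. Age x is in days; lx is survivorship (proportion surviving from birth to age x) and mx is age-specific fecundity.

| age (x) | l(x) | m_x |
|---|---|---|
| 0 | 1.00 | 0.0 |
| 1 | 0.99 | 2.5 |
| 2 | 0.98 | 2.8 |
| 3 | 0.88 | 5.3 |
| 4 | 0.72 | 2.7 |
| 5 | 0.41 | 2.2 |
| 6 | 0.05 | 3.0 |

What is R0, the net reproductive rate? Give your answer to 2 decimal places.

lx·mx by age: 0, 2.475, 2.744, 4.664, 1.944, 0.902, 0.15
R0 = Σ lx·mx = 12.879 → 12.88

12.88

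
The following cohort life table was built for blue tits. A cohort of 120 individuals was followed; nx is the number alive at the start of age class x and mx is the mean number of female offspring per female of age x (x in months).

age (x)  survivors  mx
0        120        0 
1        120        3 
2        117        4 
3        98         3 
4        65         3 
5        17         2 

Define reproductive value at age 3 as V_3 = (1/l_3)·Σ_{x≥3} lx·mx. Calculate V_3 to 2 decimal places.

5.34

lx = nx/n0 = nx/120: 1, 1, 0.975, 0.81667…, 0.54167…, 0.14167…
lx·mx for x ≥ 3: 2.45…, 1.625…, 0.283333… → sum = 4.358333…
V_3 = 4.358333… / l_3 = 4.358333… / 0.816667… = 5.336735… → 5.34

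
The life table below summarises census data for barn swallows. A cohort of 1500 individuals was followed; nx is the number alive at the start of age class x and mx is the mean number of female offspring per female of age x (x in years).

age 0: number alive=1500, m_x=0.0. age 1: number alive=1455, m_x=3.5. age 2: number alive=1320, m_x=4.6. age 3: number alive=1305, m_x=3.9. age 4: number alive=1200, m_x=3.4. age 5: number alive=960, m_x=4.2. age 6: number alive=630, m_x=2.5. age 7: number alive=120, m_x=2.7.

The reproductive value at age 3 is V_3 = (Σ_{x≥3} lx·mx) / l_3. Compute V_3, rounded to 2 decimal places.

11.57

lx = nx/n0 = nx/1500: 1, 0.97, 0.88, 0.87, 0.8, 0.64, 0.42, 0.08
lx·mx for x ≥ 3: 3.393, 2.72, 2.688, 1.05, 0.216 → sum = 10.067
V_3 = 10.067 / l_3 = 10.067 / 0.87 = 11.571264… → 11.57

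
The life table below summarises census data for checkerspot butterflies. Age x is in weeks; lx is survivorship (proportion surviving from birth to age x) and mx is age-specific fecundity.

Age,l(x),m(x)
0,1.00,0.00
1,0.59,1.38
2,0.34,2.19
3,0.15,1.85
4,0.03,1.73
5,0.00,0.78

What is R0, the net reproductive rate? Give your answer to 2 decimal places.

lx·mx by age: 0, 0.8142, 0.7446, 0.2775, 0.0519, 0
R0 = Σ lx·mx = 1.8882 → 1.89

1.89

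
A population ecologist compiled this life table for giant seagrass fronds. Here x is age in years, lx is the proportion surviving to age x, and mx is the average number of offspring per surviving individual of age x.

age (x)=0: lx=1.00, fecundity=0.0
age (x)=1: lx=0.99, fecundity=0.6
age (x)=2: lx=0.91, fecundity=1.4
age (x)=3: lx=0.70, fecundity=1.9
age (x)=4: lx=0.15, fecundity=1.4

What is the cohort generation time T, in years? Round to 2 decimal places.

2.34

lx·mx: 0, 0.594, 1.274, 1.33, 0.21 → R0 = 3.408
x·lx·mx: 0, 0.594, 2.548, 3.99, 0.84 → Σ = 7.972
T = 7.972 / 3.408 = 2.339202… → 2.34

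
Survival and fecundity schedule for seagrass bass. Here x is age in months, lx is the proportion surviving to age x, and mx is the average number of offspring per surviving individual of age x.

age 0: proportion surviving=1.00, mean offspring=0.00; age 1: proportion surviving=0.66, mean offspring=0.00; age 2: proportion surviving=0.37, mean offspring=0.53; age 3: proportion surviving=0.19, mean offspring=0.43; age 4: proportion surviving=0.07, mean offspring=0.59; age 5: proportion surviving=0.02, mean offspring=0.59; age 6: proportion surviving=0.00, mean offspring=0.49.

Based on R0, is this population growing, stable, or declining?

R0 = Σ lx·mx = 0 + 0 + 0.1961 + 0.0817 + 0.0413 + 0.0118 + 0 = 0.3309
R0 < 1, so the population is declining.

declining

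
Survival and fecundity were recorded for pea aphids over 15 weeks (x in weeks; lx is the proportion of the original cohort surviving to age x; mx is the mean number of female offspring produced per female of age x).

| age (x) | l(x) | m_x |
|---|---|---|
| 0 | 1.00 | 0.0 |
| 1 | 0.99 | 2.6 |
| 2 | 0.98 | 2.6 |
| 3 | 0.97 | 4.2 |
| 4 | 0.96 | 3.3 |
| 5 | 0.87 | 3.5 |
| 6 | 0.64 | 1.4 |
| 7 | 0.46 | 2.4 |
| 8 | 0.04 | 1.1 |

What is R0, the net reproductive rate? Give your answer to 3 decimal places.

lx·mx by age: 0, 2.574, 2.548, 4.074, 3.168, 3.045, 0.896, 1.104, 0.044
R0 = Σ lx·mx = 17.453 → 17.453

17.453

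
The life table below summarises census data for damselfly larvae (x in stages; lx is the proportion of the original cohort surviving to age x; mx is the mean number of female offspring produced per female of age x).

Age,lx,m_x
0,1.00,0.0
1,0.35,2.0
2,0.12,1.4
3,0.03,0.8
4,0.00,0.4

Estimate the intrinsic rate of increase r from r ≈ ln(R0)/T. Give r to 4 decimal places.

R0 = Σ lx·mx = 0 + 0.7 + 0.168 + 0.024 + 0 = 0.892
Σ x·lx·mx = 1.108; T = 1.108/0.892 = 1.24215…
r ≈ ln(R0)/T = ln(0.892)/1.24215… = -0.092009… → -0.0920

-0.0920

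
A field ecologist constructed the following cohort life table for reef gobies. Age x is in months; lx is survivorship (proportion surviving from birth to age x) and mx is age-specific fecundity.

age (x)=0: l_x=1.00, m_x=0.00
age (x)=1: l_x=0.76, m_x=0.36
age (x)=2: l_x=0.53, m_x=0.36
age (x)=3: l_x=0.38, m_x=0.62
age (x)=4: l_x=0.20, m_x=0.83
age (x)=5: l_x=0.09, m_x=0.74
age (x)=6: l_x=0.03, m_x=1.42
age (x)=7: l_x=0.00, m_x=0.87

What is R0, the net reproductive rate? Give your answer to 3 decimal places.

lx·mx by age: 0, 0.2736, 0.1908, 0.2356, 0.166, 0.0666, 0.0426, 0
R0 = Σ lx·mx = 0.9752 → 0.975

0.975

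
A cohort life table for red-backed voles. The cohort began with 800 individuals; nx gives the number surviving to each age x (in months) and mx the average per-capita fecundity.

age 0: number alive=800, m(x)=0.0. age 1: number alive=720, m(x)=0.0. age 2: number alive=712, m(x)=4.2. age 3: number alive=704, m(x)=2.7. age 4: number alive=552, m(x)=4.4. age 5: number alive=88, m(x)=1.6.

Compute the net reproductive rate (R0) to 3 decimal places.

lx = nx/n0 = nx/800: 1, 0.9, 0.89, 0.88, 0.69, 0.11
lx·mx by age: 0, 0, 3.738, 2.376, 3.036, 0.176
R0 = Σ lx·mx = 9.326 → 9.326

9.326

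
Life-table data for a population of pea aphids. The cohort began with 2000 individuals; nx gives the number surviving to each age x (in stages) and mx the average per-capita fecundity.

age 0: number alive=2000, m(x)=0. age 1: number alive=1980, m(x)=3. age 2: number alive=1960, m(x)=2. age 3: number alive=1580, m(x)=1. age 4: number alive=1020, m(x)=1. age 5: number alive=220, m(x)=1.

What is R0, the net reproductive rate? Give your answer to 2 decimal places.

6.34

lx = nx/n0 = nx/2000: 1, 0.99, 0.98, 0.79, 0.51, 0.11
lx·mx by age: 0, 2.97, 1.96, 0.79, 0.51, 0.11
R0 = Σ lx·mx = 6.34 → 6.34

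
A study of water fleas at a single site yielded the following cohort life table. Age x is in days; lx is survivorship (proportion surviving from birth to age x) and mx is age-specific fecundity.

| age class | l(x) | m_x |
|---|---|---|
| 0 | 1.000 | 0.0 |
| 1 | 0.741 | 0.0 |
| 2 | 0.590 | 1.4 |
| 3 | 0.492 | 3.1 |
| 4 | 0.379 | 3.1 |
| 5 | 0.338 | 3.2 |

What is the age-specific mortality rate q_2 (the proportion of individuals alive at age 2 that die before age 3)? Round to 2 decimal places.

q_2 = (l_2 − l_3) / l_2 = (0.59 − 0.492) / 0.59
     = 0.098 / 0.59 = 0.166102… → 0.17

0.17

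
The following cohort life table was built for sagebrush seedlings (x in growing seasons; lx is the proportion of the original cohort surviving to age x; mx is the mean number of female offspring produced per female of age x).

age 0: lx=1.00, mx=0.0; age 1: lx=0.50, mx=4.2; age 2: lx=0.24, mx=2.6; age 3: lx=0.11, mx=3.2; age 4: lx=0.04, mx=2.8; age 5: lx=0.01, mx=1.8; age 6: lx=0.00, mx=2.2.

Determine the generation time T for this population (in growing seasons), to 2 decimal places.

1.54

lx·mx: 0, 2.1, 0.624, 0.352, 0.112, 0.018, 0 → R0 = 3.206
x·lx·mx: 0, 2.1, 1.248, 1.056, 0.448, 0.09, 0 → Σ = 4.942
T = 4.942 / 3.206 = 1.541485… → 1.54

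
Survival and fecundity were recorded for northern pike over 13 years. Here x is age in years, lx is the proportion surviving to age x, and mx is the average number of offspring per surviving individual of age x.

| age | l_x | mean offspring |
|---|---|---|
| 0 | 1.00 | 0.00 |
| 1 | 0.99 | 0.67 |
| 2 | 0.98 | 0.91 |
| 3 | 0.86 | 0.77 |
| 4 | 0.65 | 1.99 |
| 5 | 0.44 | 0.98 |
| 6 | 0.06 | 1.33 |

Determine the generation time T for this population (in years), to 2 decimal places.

3.04

lx·mx: 0, 0.6633, 0.8918, 0.6622, 1.2935, 0.4312, 0.0798 → R0 = 4.0218
x·lx·mx: 0, 0.6633, 1.7836, 1.9866, 5.174, 2.156, 0.4788 → Σ = 12.2423
T = 12.2423 / 4.0218 = 3.043985… → 3.04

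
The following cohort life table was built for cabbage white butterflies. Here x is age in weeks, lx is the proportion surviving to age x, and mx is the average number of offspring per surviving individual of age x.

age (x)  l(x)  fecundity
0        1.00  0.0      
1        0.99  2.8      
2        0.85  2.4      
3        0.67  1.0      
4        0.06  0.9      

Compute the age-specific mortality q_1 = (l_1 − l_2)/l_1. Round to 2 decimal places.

0.14

q_1 = (l_1 − l_2) / l_1 = (0.99 − 0.85) / 0.99
     = 0.14 / 0.99 = 0.141414… → 0.14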